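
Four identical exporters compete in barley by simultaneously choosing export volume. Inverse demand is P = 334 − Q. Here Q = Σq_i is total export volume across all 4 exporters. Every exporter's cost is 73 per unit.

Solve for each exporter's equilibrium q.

52.2

A representative exporter's profit is π_i = q_i(334 − Q) − 73q_i, with Q = q_i + Σ_{j≠i} q_j.
First-order condition: 261 − 2q_i − Σ_{j≠i} q_j = 0.
In a symmetric equilibrium every exporter chooses the same q, so Σ_{j≠i} q_j = 3q. The condition becomes 261 − 5q = 0, giving q = 261/5 = 52.2.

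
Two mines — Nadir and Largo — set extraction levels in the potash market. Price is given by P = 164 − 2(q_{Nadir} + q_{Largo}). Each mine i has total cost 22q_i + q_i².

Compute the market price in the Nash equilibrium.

Mine Nadir's profit: π = q_{Nadir}(164 − 2(q_{Nadir} + q_{Largo})) − 22q_{Nadir} − q_{Nadir}².
∂π/∂q_{Nadir} = 142 − 6q_{Nadir} − 2q_{Largo} = 0, so q_{Nadir} = 71/3 − (1/3)q_{Largo}.
The game is symmetric, so in equilibrium q_{Largo} = q_{Nadir}: the reaction function gives (4/3)q_{Nadir} = 71/3, hence q_{Nadir} = 17.75.
Equilibrium price: P = 164 − 2·35.5 = 93.

93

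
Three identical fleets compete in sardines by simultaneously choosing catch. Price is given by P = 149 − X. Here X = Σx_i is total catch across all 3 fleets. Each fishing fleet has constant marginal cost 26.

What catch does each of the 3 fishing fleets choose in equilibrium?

A representative fishing fleet's profit is π_i = x_i(149 − X) − 26x_i, with X = x_i + Σ_{j≠i} x_j.
First-order condition: 123 − 2x_i − Σ_{j≠i} x_j = 0.
Imposing symmetry (x_j = x for all j) turns Σ_{j≠i} x_j into 2x, so 123 = 4x and x = 30.75.

30.75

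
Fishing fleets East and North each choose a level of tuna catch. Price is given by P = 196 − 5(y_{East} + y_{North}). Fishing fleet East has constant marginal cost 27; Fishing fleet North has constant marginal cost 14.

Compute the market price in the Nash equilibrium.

79

Fishing fleet East's profit: π = y_{East}(196 − 5(y_{East} + y_{North})) − 27y_{East}.
∂π/∂y_{East} = 169 − 10y_{East} − 5y_{North} = 0, so y_{East} = 16.9 − 0.5y_{North}.
By the same steps for North: y_{North} = 18.2 − 0.5y_{East}.
Solving the two reaction functions simultaneously: (1 − (−0.5)(−0.5))y_{East} = 16.9 − 0.5·18.2, so 0.75y_{East} = 7.8 and y_{East} = 10.4.
Then y_{North} = 18.2 − 0.5·10.4 = 13.
Equilibrium price: P = 196 − 5·23.4 = 79.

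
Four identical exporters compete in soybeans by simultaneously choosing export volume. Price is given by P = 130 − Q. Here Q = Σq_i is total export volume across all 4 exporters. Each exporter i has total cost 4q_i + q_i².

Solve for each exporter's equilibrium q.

18

A representative exporter's profit is π_i = q_i(130 − Q) − 4q_i − q_i², with Q = q_i + Σ_{j≠i} q_j.
First-order condition: 126 − 4q_i − Σ_{j≠i} q_j = 0.
Imposing symmetry (q_j = q for all j) turns Σ_{j≠i} q_j into 3q, so 126 = 7q and q = 18.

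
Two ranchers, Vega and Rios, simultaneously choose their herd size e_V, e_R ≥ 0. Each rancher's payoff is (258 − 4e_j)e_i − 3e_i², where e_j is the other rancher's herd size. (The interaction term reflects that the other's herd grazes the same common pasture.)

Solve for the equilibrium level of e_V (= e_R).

25.8

Vega's payoff is (258 − 4e_R)e_V − 3e_V².
∂π/∂e_V = 258 − 4e_R − 6e_V = 0, so e_V = 43 − (2/3)e_R.
Setting e_V = e_R in the reaction function: e_V = 43 − (2/3)e_V, so e_V = 43 / (5/3) = 25.8.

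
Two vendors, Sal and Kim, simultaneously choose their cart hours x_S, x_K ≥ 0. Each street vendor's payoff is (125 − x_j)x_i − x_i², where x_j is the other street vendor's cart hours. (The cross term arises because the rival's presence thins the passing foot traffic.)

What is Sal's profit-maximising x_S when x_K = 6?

Sal's payoff is (125 − x_K)x_S − x_S².
∂π/∂x_S = 125 − x_K − 2x_S = 0, so x_S = 62.5 − 0.5x_K.
At x_K = 6: x_S = 62.5 − 0.5·6 = 59.5.

59.5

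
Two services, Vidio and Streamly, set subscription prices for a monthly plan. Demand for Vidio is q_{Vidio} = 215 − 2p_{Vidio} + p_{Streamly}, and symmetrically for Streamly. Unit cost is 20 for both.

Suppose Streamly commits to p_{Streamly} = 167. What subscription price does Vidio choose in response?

105.5

Vidio's profit: π = (p_{Vidio} − 20)(215 − 2p_{Vidio} + p_{Streamly}).
∂π/∂p_{Vidio} = 255 − 4p_{Vidio} + p_{Streamly} = 0 ⇒ p_{Vidio} = 63.75 + 0.25p_{Streamly}.
At p_{Streamly} = 167: p_{Vidio} = 63.75 + 0.25·167 = 105.5.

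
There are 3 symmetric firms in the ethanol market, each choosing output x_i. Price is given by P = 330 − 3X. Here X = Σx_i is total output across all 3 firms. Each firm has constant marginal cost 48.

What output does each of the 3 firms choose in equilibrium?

23.5

A representative firm's profit is π_i = x_i(330 − 3X) − 48x_i, with X = x_i + Σ_{j≠i} x_j.
First-order condition: 282 − 6x_i − 3Σ_{j≠i} x_j = 0.
Imposing symmetry (x_j = x for all j) turns Σ_{j≠i} x_j into 2x, so 282 = 12x and x = 23.5.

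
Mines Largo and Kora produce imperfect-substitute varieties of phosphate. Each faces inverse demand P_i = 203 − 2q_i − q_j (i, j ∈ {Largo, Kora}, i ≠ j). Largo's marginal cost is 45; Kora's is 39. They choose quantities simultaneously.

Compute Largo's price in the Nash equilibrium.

107.4

Mine Largo's profit: π = q_{Largo}(203 − 2q_{Largo} − q_{Kora}) − 45q_{Largo}.
∂π/∂q_{Largo} = 158 − 4q_{Largo} − q_{Kora} = 0 ⇒ q_{Largo} = 39.5 − 0.25q_{Kora}.
Similarly q_{Kora} = 41 − 0.25q_{Largo}.
Plugging q_{Kora} into Largo's best response: q_{Largo} = 39.5 − 0.25(41 − 0.25q_{Largo}) ⇒ 0.9375q_{Largo} = 29.25, so q_{Largo} = 31.2.
Then q_{Kora} = 41 − 0.25·31.2 = 33.2.
P_{Largo} = 203 − 2·31.2 − 33.2 = 107.4.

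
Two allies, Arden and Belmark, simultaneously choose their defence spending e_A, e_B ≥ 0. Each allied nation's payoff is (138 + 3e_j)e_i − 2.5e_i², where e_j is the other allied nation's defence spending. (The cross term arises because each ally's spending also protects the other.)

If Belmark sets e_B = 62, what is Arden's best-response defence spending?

64.8

Arden's payoff is (138 + 3e_B)e_A − 2.5e_A².
∂π/∂e_A = 138 + 3e_B − 5e_A = 0, so e_A = 27.6 + 0.6e_B.
At e_B = 62: e_A = 27.6 + 0.6·62 = 64.8.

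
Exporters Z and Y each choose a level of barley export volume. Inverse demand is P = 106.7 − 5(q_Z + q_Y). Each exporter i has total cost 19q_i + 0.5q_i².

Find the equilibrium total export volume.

Exporter Z's profit: π = q_Z(106.7 − 5(q_Z + q_Y)) − 19q_Z − 0.5q_Z².
∂π/∂q_Z = 87.7 − 11q_Z − 5q_Y = 0, so q_Z = 877/110 − (5/11)q_Y.
Setting q_Z = q_Y in the reaction function: q_Z = 877/110 − (5/11)q_Z, so q_Z = (877/110) / (16/11) = 877/160.
Total export volume: 877/160 + 877/160 = 10.9625.

10.9625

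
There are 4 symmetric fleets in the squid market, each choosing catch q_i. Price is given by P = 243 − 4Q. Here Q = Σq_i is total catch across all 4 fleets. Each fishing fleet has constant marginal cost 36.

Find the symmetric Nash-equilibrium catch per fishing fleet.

10.35

A representative fishing fleet's profit is π_i = q_i(243 − 4Q) − 36q_i, with Q = q_i + Σ_{j≠i} q_j.
First-order condition: 207 − 8q_i − 4Σ_{j≠i} q_j = 0.
Imposing symmetry (q_j = q for all j) turns Σ_{j≠i} q_j into 3q, so 207 = 20q and q = 10.35.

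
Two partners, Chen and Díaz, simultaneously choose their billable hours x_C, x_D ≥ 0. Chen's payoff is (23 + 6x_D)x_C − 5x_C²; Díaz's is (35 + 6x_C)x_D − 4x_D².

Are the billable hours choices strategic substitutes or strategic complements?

strategic complements

Expanding Chen's payoff: 23x_C + 6x_Dx_C − 5x_C².
∂π/∂x_C = 23 + 6x_D − 10x_C = 0, so x_C = 2.3 + 0.6x_D.
The best-response slope dx_C/dx_D = 0.6 > 0: the reaction function is upward-sloping, so the choices are strategic complements.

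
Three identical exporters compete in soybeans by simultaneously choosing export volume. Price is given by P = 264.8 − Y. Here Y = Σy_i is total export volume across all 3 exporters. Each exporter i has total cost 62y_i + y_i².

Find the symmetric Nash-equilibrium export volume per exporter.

33.8

A representative exporter's profit is π_i = y_i(264.8 − Y) − 62y_i − y_i², with Y = y_i + Σ_{j≠i} y_j.
First-order condition: 202.8 − 4y_i − Σ_{j≠i} y_j = 0.
With identical exporters, set every y_j = y: then 202.8 − 4y − 2y = 0, i.e. y = 202.8/6 = 33.8.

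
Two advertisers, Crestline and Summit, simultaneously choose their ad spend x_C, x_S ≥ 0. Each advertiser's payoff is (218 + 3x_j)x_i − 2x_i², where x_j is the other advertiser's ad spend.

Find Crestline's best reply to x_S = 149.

Crestline's payoff is (218 + 3x_S)x_C − 2x_C².
∂π/∂x_C = 218 + 3x_S − 4x_C = 0, so x_C = 54.5 + 0.75x_S.
At x_S = 149: x_C = 54.5 + 0.75·149 = 166.25.

166.25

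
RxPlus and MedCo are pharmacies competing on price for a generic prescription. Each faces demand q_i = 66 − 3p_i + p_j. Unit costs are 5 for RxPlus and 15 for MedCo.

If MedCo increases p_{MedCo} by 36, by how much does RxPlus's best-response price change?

6

RxPlus's profit: π = (p_{RxPlus} − 5)(66 − 3p_{RxPlus} + p_{MedCo}).
∂π/∂p_{RxPlus} = 81 − 6p_{RxPlus} + p_{MedCo} = 0 ⇒ p_{RxPlus} = 13.5 + (1/6)p_{MedCo}.
The reaction-function slope is 1/6, so a 36-unit rise in p_{MedCo} moves p_{RxPlus} by 1/6 × 36 = 6. RxPlus's best response rises — the actions are strategic complements.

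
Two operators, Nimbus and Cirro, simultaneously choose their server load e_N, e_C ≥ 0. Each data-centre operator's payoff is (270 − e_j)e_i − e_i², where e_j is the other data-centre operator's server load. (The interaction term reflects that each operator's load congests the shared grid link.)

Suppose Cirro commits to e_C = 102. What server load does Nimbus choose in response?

84

Nimbus's payoff is (270 − e_C)e_N − e_N².
∂π/∂e_N = 270 − e_C − 2e_N = 0, so e_N = 135 − 0.5e_C.
At e_C = 102: e_N = 135 − 0.5·102 = 84.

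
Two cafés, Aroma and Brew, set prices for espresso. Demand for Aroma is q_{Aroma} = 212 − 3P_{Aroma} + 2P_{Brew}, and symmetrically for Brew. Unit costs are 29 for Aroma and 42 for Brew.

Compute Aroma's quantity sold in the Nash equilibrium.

144.5625

Aroma's profit: π = (P_{Aroma} − 29)(212 − 3P_{Aroma} + 2P_{Brew}).
∂π/∂P_{Aroma} = 299 − 6P_{Aroma} + 2P_{Brew} = 0 ⇒ P_{Aroma} = 299/6 + (1/3)P_{Brew}.
Similarly P_{Brew} = 169/3 + (1/3)P_{Aroma}.
Plugging P_{Brew} into Aroma's best response: P_{Aroma} = 299/6 + (1/3)(169/3 + (1/3)P_{Aroma}) ⇒ (8/9)P_{Aroma} = 1235/18, so P_{Aroma} = 77.1875.
Then P_{Brew} = 169/3 + (1/3)·77.1875 = 82.0625.
q_{Aroma} = 212 − 3·77.1875 + 2·82.0625 = 144.5625.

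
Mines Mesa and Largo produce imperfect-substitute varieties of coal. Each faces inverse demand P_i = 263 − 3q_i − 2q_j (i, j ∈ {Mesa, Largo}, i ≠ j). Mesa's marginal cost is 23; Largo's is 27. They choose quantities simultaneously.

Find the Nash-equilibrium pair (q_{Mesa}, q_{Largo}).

Mine Mesa's profit: π = q_{Mesa}(263 − 3q_{Mesa} − 2q_{Largo}) − 23q_{Mesa}.
∂π/∂q_{Mesa} = 240 − 6q_{Mesa} − 2q_{Largo} = 0 ⇒ q_{Mesa} = 40 − (1/3)q_{Largo}.
Similarly q_{Largo} = 118/3 − (1/3)q_{Mesa}.
Plugging q_{Largo} into Mesa's best response: q_{Mesa} = 40 − (1/3)(118/3 − (1/3)q_{Mesa}) ⇒ (8/9)q_{Mesa} = 242/9, so q_{Mesa} = 30.25.
Then q_{Largo} = 118/3 − (1/3)·30.25 = 29.25.

30.25, 29.25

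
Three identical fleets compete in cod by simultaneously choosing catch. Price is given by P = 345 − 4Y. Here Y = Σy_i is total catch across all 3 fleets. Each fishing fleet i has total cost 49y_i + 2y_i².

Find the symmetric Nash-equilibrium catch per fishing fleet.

14.8

A representative fishing fleet's profit is π_i = y_i(345 − 4Y) − 49y_i − 2y_i², with Y = y_i + Σ_{j≠i} y_j.
First-order condition: 296 − 12y_i − 4Σ_{j≠i} y_j = 0.
Imposing symmetry (y_j = y for all j) turns Σ_{j≠i} y_j into 2y, so 296 = 20y and y = 14.8.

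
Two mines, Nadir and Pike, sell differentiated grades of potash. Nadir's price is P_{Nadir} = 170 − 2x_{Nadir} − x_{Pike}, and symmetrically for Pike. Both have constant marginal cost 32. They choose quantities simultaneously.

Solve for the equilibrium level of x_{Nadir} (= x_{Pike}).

Mine Nadir's profit: π = x_{Nadir}(170 − 2x_{Nadir} − x_{Pike}) − 32x_{Nadir}.
∂π/∂x_{Nadir} = 138 − 4x_{Nadir} − x_{Pike} = 0 ⇒ x_{Nadir} = 34.5 − 0.25x_{Pike}.
Setting x_{Nadir} = x_{Pike} in the reaction function: x_{Nadir} = 34.5 − 0.25x_{Nadir}, so x_{Nadir} = 34.5 / 1.25 = 27.6.

27.6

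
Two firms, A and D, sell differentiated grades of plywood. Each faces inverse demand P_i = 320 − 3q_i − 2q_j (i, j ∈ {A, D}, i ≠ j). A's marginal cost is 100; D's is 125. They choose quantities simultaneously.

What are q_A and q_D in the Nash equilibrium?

29.0625, 22.8125

Firm A's profit: π = q_A(320 − 3q_A − 2q_D) − 100q_A.
∂π/∂q_A = 220 − 6q_A − 2q_D = 0 ⇒ q_A = 110/3 − (1/3)q_D.
Similarly q_D = 32.5 − (1/3)q_A.
Plugging q_D into A's best response: q_A = 110/3 − (1/3)(32.5 − (1/3)q_A) ⇒ (8/9)q_A = 155/6, so q_A = 29.0625.
Then q_D = 32.5 − (1/3)·29.0625 = 22.8125.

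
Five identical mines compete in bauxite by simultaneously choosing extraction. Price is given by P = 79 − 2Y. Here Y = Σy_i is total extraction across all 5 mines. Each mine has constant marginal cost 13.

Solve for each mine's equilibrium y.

A representative mine's profit is π_i = y_i(79 − 2Y) − 13y_i, with Y = y_i + Σ_{j≠i} y_j.
First-order condition: 66 − 4y_i − 2Σ_{j≠i} y_j = 0.
In a symmetric equilibrium every mine chooses the same y, so Σ_{j≠i} y_j = 4y. The condition becomes 66 − 12y = 0, giving y = 66/12 = 5.5.

5.5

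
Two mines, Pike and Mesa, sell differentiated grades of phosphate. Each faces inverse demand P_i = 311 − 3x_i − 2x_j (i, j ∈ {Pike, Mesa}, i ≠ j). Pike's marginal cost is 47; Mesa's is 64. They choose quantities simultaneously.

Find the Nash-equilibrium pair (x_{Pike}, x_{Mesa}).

34.0625, 29.8125

Mine Pike's profit: π = x_{Pike}(311 − 3x_{Pike} − 2x_{Mesa}) − 47x_{Pike}.
∂π/∂x_{Pike} = 264 − 6x_{Pike} − 2x_{Mesa} = 0 ⇒ x_{Pike} = 44 − (1/3)x_{Mesa}.
Similarly x_{Mesa} = 247/6 − (1/3)x_{Pike}.
Solving the two reaction functions simultaneously: (1 − (−1/3)(−1/3))x_{Pike} = 44 − (1/3)·(247/6), so (8/9)x_{Pike} = 545/18 and x_{Pike} = 34.0625.
Then x_{Mesa} = 247/6 − (1/3)·34.0625 = 29.8125.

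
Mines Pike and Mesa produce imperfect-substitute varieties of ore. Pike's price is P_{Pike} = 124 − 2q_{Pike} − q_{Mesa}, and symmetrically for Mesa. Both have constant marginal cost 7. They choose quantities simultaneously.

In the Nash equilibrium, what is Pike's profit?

Mine Pike's profit: π = q_{Pike}(124 − 2q_{Pike} − q_{Mesa}) − 7q_{Pike}.
∂π/∂q_{Pike} = 117 − 4q_{Pike} − q_{Mesa} = 0 ⇒ q_{Pike} = 29.25 − 0.25q_{Mesa}.
By symmetry q_{Mesa} = q_{Pike}; substituting into the reaction function, 1.25q_{Pike} = 29.25 and q_{Pike} = 23.4.
P_{Pike} = 124 − 2·23.4 − 23.4 = 53.8.
Profit = (53.8 − 7)·23.4 = 1095.12.

1095.12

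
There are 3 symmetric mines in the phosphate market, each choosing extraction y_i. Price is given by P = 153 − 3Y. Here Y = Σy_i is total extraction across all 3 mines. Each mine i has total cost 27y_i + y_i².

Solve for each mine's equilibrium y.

A representative mine's profit is π_i = y_i(153 − 3Y) − 27y_i − y_i², with Y = y_i + Σ_{j≠i} y_j.
First-order condition: 126 − 8y_i − 3Σ_{j≠i} y_j = 0.
Imposing symmetry (y_j = y for all j) turns Σ_{j≠i} y_j into 2y, so 126 = 14y and y = 9.

9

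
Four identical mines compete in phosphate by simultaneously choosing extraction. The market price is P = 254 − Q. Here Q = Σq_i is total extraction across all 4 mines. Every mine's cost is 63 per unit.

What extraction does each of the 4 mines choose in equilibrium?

A representative mine's profit is π_i = q_i(254 − Q) − 63q_i, with Q = q_i + Σ_{j≠i} q_j.
First-order condition: 191 − 2q_i − Σ_{j≠i} q_j = 0.
Imposing symmetry (q_j = q for all j) turns Σ_{j≠i} q_j into 3q, so 191 = 5q and q = 38.2.

38.2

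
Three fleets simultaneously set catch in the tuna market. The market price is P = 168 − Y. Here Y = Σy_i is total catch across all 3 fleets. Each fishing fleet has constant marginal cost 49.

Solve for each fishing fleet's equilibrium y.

29.75

A representative fishing fleet's profit is π_i = y_i(168 − Y) − 49y_i, with Y = y_i + Σ_{j≠i} y_j.
First-order condition: 119 − 2y_i − Σ_{j≠i} y_j = 0.
Imposing symmetry (y_j = y for all j) turns Σ_{j≠i} y_j into 2y, so 119 = 4y and y = 29.75.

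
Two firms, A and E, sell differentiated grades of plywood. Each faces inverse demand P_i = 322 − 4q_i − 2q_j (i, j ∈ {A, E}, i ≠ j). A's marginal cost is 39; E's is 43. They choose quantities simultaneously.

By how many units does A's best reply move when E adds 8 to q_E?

Firm A's profit: π = q_A(322 − 4q_A − 2q_E) − 39q_A.
∂π/∂q_A = 283 − 8q_A − 2q_E = 0 ⇒ q_A = 35.375 − 0.25q_E.
The reaction-function slope is −0.25, so an 8-unit rise in q_E moves q_A by −0.25 × 8 = −2. A's best response falls — the actions are strategic substitutes.

-2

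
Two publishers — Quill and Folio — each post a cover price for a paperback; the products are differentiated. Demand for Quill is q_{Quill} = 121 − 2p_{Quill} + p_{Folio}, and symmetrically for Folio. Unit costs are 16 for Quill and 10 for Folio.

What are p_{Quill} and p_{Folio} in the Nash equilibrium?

50.2, 47.8

Quill's profit: π = (p_{Quill} − 16)(121 − 2p_{Quill} + p_{Folio}).
∂π/∂p_{Quill} = 153 − 4p_{Quill} + p_{Folio} = 0 ⇒ p_{Quill} = 38.25 + 0.25p_{Folio}.
Similarly p_{Folio} = 35.25 + 0.25p_{Quill}.
Solving the two reaction functions simultaneously: (1 − (0.25)(0.25))p_{Quill} = 38.25 + 0.25·35.25, so 0.9375p_{Quill} = 47.0625 and p_{Quill} = 50.2.
Then p_{Folio} = 35.25 + 0.25·50.2 = 47.8.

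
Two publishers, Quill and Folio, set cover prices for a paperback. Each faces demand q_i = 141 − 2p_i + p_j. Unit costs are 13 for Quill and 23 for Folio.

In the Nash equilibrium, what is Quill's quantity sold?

88

Quill's profit: π = (p_{Quill} − 13)(141 − 2p_{Quill} + p_{Folio}).
∂π/∂p_{Quill} = 167 − 4p_{Quill} + p_{Folio} = 0 ⇒ p_{Quill} = 41.75 + 0.25p_{Folio}.
Similarly p_{Folio} = 46.75 + 0.25p_{Quill}.
Solving the two reaction functions simultaneously: (1 − (0.25)(0.25))p_{Quill} = 41.75 + 0.25·46.75, so 0.9375p_{Quill} = 53.4375 and p_{Quill} = 57.
Then p_{Folio} = 46.75 + 0.25·57 = 61.
q_{Quill} = 141 − 2·57 + 61 = 88.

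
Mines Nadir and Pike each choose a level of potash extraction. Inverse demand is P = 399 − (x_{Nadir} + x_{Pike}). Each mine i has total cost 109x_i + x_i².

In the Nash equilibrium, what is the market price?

Mine Nadir's profit: π = x_{Nadir}(399 − (x_{Nadir} + x_{Pike})) − 109x_{Nadir} − x_{Nadir}².
∂π/∂x_{Nadir} = 290 − 4x_{Nadir} − x_{Pike} = 0, so x_{Nadir} = 72.5 − 0.25x_{Pike}.
Setting x_{Nadir} = x_{Pike} in the reaction function: x_{Nadir} = 72.5 − 0.25x_{Nadir}, so x_{Nadir} = 72.5 / 1.25 = 58.
Equilibrium price: P = 399 − 116 = 283.

283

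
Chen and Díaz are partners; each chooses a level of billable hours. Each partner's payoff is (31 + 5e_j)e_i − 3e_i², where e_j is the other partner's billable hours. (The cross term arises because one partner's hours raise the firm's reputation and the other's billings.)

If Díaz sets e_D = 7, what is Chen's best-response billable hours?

11

Chen's payoff is (31 + 5e_D)e_C − 3e_C².
∂π/∂e_C = 31 + 5e_D − 6e_C = 0, so e_C = 31/6 + (5/6)e_D.
At e_D = 7: e_C = 31/6 + (5/6)·7 = 11.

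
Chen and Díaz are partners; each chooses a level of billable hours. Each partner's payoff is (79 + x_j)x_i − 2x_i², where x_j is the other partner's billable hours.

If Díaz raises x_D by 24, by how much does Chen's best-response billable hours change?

Chen's payoff is (79 + x_D)x_C − 2x_C².
∂π/∂x_C = 79 + x_D − 4x_C = 0, so x_C = 19.75 + 0.25x_D.
The reaction-function slope is 0.25, so a 24-unit rise in x_D moves x_C by 0.25 × 24 = 6. Chen's best response rises — the actions are strategic complements.

6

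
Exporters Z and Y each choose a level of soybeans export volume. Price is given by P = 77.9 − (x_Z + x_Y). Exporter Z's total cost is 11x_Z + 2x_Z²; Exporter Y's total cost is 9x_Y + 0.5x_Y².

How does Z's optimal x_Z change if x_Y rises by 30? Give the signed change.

Exporter Z's profit: π = x_Z(77.9 − (x_Z + x_Y)) − 11x_Z − 2x_Z².
∂π/∂x_Z = 66.9 − 6x_Z − x_Y = 0, so x_Z = 11.15 − (1/6)x_Y.
The reaction-function slope is −1/6, so a 30-unit rise in x_Y moves x_Z by −1/6 × 30 = −5. Z's best response falls — the actions are strategic substitutes.

-5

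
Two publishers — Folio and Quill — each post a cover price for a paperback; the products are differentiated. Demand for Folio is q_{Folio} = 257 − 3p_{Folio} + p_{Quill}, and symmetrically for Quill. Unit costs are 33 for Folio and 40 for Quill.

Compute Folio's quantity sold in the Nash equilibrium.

Folio's profit: π = (p_{Folio} − 33)(257 − 3p_{Folio} + p_{Quill}).
∂π/∂p_{Folio} = 356 − 6p_{Folio} + p_{Quill} = 0 ⇒ p_{Folio} = 178/3 + (1/6)p_{Quill}.
Similarly p_{Quill} = 377/6 + (1/6)p_{Folio}.
Solving the two reaction functions simultaneously: (1 − (1/6)(1/6))p_{Folio} = 178/3 + (1/6)·(377/6), so (35/36)p_{Folio} = 2513/36 and p_{Folio} = 71.8.
Then p_{Quill} = 377/6 + (1/6)·71.8 = 74.8.
q_{Folio} = 257 − 3·71.8 + 74.8 = 116.4.

116.4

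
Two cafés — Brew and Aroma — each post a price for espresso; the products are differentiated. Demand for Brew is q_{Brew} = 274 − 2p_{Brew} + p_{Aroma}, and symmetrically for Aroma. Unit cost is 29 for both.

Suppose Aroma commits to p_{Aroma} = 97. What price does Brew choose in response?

107.25

Brew's profit: π = (p_{Brew} − 29)(274 − 2p_{Brew} + p_{Aroma}).
∂π/∂p_{Brew} = 332 − 4p_{Brew} + p_{Aroma} = 0 ⇒ p_{Brew} = 83 + 0.25p_{Aroma}.
At p_{Aroma} = 97: p_{Brew} = 83 + 0.25·97 = 107.25.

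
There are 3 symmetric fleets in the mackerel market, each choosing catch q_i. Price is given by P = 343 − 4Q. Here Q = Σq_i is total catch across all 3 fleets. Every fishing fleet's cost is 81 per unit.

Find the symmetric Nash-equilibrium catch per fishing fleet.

A representative fishing fleet's profit is π_i = q_i(343 − 4Q) − 81q_i, with Q = q_i + Σ_{j≠i} q_j.
First-order condition: 262 − 8q_i − 4Σ_{j≠i} q_j = 0.
Imposing symmetry (q_j = q for all j) turns Σ_{j≠i} q_j into 2q, so 262 = 16q and q = 16.375.

16.375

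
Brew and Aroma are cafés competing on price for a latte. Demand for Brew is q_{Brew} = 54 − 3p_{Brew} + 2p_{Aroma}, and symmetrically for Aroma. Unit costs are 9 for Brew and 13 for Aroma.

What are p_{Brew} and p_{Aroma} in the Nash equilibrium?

21, 22.5

Brew's profit: π = (p_{Brew} − 9)(54 − 3p_{Brew} + 2p_{Aroma}).
∂π/∂p_{Brew} = 81 − 6p_{Brew} + 2p_{Aroma} = 0 ⇒ p_{Brew} = 13.5 + (1/3)p_{Aroma}.
Similarly p_{Aroma} = 15.5 + (1/3)p_{Brew}.
Solving the two reaction functions simultaneously: (1 − (1/3)(1/3))p_{Brew} = 13.5 + (1/3)·15.5, so (8/9)p_{Brew} = 56/3 and p_{Brew} = 21.
Then p_{Aroma} = 15.5 + (1/3)·21 = 22.5.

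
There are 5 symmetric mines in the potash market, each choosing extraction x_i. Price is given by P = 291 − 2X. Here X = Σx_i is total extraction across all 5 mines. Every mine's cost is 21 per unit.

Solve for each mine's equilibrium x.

22.5

A representative mine's profit is π_i = x_i(291 − 2X) − 21x_i, with X = x_i + Σ_{j≠i} x_j.
First-order condition: 270 − 4x_i − 2Σ_{j≠i} x_j = 0.
In a symmetric equilibrium every mine chooses the same x, so Σ_{j≠i} x_j = 4x. The condition becomes 270 − 12x = 0, giving x = 270/12 = 22.5.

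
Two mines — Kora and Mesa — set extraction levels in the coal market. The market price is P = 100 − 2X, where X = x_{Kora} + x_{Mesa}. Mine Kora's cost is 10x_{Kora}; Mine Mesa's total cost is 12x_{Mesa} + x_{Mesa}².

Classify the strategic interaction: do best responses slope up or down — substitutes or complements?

Mine Kora's profit: π = x_{Kora}(100 − 2(x_{Kora} + x_{Mesa})) − 10x_{Kora}.
∂π/∂x_{Kora} = 90 − 4x_{Kora} − 2x_{Mesa} = 0, so x_{Kora} = 22.5 − 0.5x_{Mesa}.
The best-response slope dx_{Kora}/dx_{Mesa} = −0.5 < 0: the reaction function is downward-sloping, so the choices are strategic substitutes.

strategic substitutes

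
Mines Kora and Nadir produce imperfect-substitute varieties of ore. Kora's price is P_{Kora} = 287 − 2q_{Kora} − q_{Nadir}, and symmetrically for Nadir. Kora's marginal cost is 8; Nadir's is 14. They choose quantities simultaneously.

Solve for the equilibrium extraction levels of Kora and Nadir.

56.2, 54.2

Mine Kora's profit: π = q_{Kora}(287 − 2q_{Kora} − q_{Nadir}) − 8q_{Kora}.
∂π/∂q_{Kora} = 279 − 4q_{Kora} − q_{Nadir} = 0 ⇒ q_{Kora} = 69.75 − 0.25q_{Nadir}.
Similarly q_{Nadir} = 68.25 − 0.25q_{Kora}.
Substituting the second reaction function into the first: q_{Kora} = 69.75 − 0.25(68.25 − 0.25q_{Kora}), which gives 0.9375q_{Kora} = 52.6875 ⇒ q_{Kora} = 56.2.
Then q_{Nadir} = 68.25 − 0.25·56.2 = 54.2.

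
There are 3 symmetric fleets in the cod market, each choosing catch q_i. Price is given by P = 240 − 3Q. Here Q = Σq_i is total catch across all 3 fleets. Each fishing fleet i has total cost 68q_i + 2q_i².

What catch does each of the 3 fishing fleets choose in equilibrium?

10.75

A representative fishing fleet's profit is π_i = q_i(240 − 3Q) − 68q_i − 2q_i², with Q = q_i + Σ_{j≠i} q_j.
First-order condition: 172 − 10q_i − 3Σ_{j≠i} q_j = 0.
In a symmetric equilibrium every fishing fleet chooses the same q, so Σ_{j≠i} q_j = 2q. The condition becomes 172 − 16q = 0, giving q = 172/16 = 10.75.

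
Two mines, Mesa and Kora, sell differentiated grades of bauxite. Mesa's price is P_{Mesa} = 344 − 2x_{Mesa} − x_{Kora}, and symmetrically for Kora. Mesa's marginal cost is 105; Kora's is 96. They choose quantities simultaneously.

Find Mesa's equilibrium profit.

Mine Mesa's profit: π = x_{Mesa}(344 − 2x_{Mesa} − x_{Kora}) − 105x_{Mesa}.
∂π/∂x_{Mesa} = 239 − 4x_{Mesa} − x_{Kora} = 0 ⇒ x_{Mesa} = 59.75 − 0.25x_{Kora}.
Similarly x_{Kora} = 62 − 0.25x_{Mesa}.
Solving the two reaction functions simultaneously: (1 − (−0.25)(−0.25))x_{Mesa} = 59.75 − 0.25·62, so 0.9375x_{Mesa} = 44.25 and x_{Mesa} = 47.2.
Then x_{Kora} = 62 − 0.25·47.2 = 50.2.
P_{Mesa} = 344 − 2·47.2 − 50.2 = 199.4.
Profit = (199.4 − 105)·47.2 = 4455.68.

4455.68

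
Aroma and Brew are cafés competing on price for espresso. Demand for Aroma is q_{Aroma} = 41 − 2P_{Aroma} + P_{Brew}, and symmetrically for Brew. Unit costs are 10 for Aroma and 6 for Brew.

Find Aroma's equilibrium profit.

192.08

Aroma's profit: π = (P_{Aroma} − 10)(41 − 2P_{Aroma} + P_{Brew}).
∂π/∂P_{Aroma} = 61 − 4P_{Aroma} + P_{Brew} = 0 ⇒ P_{Aroma} = 15.25 + 0.25P_{Brew}.
Similarly P_{Brew} = 13.25 + 0.25P_{Aroma}.
Plugging P_{Brew} into Aroma's best response: P_{Aroma} = 15.25 + 0.25(13.25 + 0.25P_{Aroma}) ⇒ 0.9375P_{Aroma} = 18.5625, so P_{Aroma} = 19.8.
Then P_{Brew} = 13.25 + 0.25·19.8 = 18.2.
q_{Aroma} = 41 − 2·19.8 + 18.2 = 19.6.
Profit = (19.8 − 10)·19.6 = 192.08.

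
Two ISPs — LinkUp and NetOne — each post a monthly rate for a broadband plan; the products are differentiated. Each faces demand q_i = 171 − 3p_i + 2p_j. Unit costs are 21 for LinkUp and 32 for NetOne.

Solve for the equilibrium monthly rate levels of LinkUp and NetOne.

LinkUp's profit: π = (p_{LinkUp} − 21)(171 − 3p_{LinkUp} + 2p_{NetOne}).
∂π/∂p_{LinkUp} = 234 − 6p_{LinkUp} + 2p_{NetOne} = 0 ⇒ p_{LinkUp} = 39 + (1/3)p_{NetOne}.
Similarly p_{NetOne} = 44.5 + (1/3)p_{LinkUp}.
Solving the two reaction functions simultaneously: (1 − (1/3)(1/3))p_{LinkUp} = 39 + (1/3)·44.5, so (8/9)p_{LinkUp} = 323/6 and p_{LinkUp} = 60.5625.
Then p_{NetOne} = 44.5 + (1/3)·60.5625 = 64.6875.

60.5625, 64.6875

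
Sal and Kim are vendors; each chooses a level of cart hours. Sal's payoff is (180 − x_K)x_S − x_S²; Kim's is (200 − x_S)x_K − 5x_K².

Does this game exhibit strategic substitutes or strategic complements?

strategic substitutes

Expanding Sal's payoff: 180x_S − x_Kx_S − x_S².
∂π/∂x_S = 180 − x_K − 2x_S = 0, so x_S = 90 − 0.5x_K.
The best-response slope dx_S/dx_K = −0.5 < 0: the reaction function is downward-sloping, so the choices are strategic substitutes.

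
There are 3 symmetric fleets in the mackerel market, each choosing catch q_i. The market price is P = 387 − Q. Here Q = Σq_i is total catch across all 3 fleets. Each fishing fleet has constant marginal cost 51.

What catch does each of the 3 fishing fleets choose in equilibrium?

84

A representative fishing fleet's profit is π_i = q_i(387 − Q) − 51q_i, with Q = q_i + Σ_{j≠i} q_j.
First-order condition: 336 − 2q_i − Σ_{j≠i} q_j = 0.
Imposing symmetry (q_j = q for all j) turns Σ_{j≠i} q_j into 2q, so 336 = 4q and q = 84.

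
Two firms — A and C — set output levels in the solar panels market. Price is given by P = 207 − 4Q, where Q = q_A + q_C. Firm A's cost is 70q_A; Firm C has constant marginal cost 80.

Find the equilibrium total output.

22

Firm A's profit: π = q_A(207 − 4(q_A + q_C)) − 70q_A.
∂π/∂q_A = 137 − 8q_A − 4q_C = 0, so q_A = 17.125 − 0.5q_C.
By the same steps for C: q_C = 15.875 − 0.5q_A.
Plugging q_C into A's best response: q_A = 17.125 − 0.5(15.875 − 0.5q_A) ⇒ 0.75q_A = 9.1875, so q_A = 12.25.
Then q_C = 15.875 − 0.5·12.25 = 9.75.
Total output: 12.25 + 9.75 = 22.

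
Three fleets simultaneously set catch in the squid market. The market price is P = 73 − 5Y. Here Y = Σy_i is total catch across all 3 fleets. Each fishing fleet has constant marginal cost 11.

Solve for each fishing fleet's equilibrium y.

A representative fishing fleet's profit is π_i = y_i(73 − 5Y) − 11y_i, with Y = y_i + Σ_{j≠i} y_j.
First-order condition: 62 − 10y_i − 5Σ_{j≠i} y_j = 0.
Imposing symmetry (y_j = y for all j) turns Σ_{j≠i} y_j into 2y, so 62 = 20y and y = 3.1.

3.1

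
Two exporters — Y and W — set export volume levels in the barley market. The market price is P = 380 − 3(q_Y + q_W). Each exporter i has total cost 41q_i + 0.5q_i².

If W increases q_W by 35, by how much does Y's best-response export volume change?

Exporter Y's profit: π = q_Y(380 − 3(q_Y + q_W)) − 41q_Y − 0.5q_Y².
∂π/∂q_Y = 339 − 7q_Y − 3q_W = 0, so q_Y = 339/7 − (3/7)q_W.
The reaction-function slope is −3/7, so a 35-unit rise in q_W moves q_Y by −3/7 × 35 = −15. Y's best response falls — the actions are strategic substitutes.

-15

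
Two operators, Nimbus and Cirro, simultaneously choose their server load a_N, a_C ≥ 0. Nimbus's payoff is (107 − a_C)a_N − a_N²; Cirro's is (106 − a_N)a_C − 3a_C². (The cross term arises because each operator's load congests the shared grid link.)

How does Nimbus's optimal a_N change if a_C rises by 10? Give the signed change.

-5

Expanding Nimbus's payoff: 107a_N − a_Ca_N − a_N².
∂π/∂a_N = 107 − a_C − 2a_N = 0, so a_N = 53.5 − 0.5a_C.
The reaction-function slope is −0.5, so a 10-unit rise in a_C moves a_N by −0.5 × 10 = −5. Nimbus's best response falls — the actions are strategic substitutes.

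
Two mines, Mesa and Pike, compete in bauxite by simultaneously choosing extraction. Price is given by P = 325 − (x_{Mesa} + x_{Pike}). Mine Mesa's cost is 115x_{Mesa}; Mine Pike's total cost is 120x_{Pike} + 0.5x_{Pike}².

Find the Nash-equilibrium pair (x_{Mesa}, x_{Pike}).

Mine Mesa's profit: π = x_{Mesa}(325 − (x_{Mesa} + x_{Pike})) − 115x_{Mesa}.
∂π/∂x_{Mesa} = 210 − 2x_{Mesa} − x_{Pike} = 0, so x_{Mesa} = 105 − 0.5x_{Pike}.
For Pike: ∂π/∂x_{Pike} = 205 − 3x_{Pike} − x_{Mesa} = 0 ⇒ x_{Pike} = 205/3 − (1/3)x_{Mesa}.
Substituting the second reaction function into the first: x_{Mesa} = 105 − 0.5(205/3 − (1/3)x_{Mesa}), which gives (5/6)x_{Mesa} = 425/6 ⇒ x_{Mesa} = 85.
Then x_{Pike} = 205/3 − (1/3)·85 = 40.

85, 40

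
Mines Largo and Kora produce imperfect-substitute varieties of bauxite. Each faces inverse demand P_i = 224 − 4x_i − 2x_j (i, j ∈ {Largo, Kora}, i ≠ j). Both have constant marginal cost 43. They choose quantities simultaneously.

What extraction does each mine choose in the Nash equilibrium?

Mine Largo's profit: π = x_{Largo}(224 − 4x_{Largo} − 2x_{Kora}) − 43x_{Largo}.
∂π/∂x_{Largo} = 181 − 8x_{Largo} − 2x_{Kora} = 0 ⇒ x_{Largo} = 22.625 − 0.25x_{Kora}.
Setting x_{Largo} = x_{Kora} in the reaction function: x_{Largo} = 22.625 − 0.25x_{Largo}, so x_{Largo} = 22.625 / 1.25 = 18.1.

18.1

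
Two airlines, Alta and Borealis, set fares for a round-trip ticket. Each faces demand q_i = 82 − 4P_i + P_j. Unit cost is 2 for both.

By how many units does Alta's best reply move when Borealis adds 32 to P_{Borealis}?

4

Alta's profit: π = (P_{Alta} − 2)(82 − 4P_{Alta} + P_{Borealis}).
∂π/∂P_{Alta} = 90 − 8P_{Alta} + P_{Borealis} = 0 ⇒ P_{Alta} = 11.25 + 0.125P_{Borealis}.
The reaction-function slope is 0.125, so a 32-unit rise in P_{Borealis} moves P_{Alta} by 0.125 × 32 = 4. Alta's best response rises — the actions are strategic complements.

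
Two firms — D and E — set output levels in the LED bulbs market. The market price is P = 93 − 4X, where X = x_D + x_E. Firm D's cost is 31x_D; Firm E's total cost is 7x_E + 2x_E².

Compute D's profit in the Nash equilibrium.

100

Firm D's profit: π = x_D(93 − 4(x_D + x_E)) − 31x_D.
∂π/∂x_D = 62 − 8x_D − 4x_E = 0, so x_D = 7.75 − 0.5x_E.
For E: ∂π/∂x_E = 86 − 12x_E − 4x_D = 0 ⇒ x_E = 43/6 − (1/3)x_D.
Substituting the second reaction function into the first: x_D = 7.75 − 0.5(43/6 − (1/3)x_D), which gives (5/6)x_D = 25/6 ⇒ x_D = 5.
Then x_E = 43/6 − (1/3)·5 = 5.5.
Price P = 93 − 4·10.5 = 51.
D's profit: (51 − 31)·5 = 100.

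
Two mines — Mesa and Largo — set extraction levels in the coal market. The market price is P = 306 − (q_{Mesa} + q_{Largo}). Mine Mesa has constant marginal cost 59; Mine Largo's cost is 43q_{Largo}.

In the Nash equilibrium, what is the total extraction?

170

Mine Mesa's profit: π = q_{Mesa}(306 − (q_{Mesa} + q_{Largo})) − 59q_{Mesa}.
∂π/∂q_{Mesa} = 247 − 2q_{Mesa} − q_{Largo} = 0, so q_{Mesa} = 123.5 − 0.5q_{Largo}.
By the same steps for Largo: q_{Largo} = 131.5 − 0.5q_{Mesa}.
Plugging q_{Largo} into Mesa's best response: q_{Mesa} = 123.5 − 0.5(131.5 − 0.5q_{Mesa}) ⇒ 0.75q_{Mesa} = 57.75, so q_{Mesa} = 77.
Then q_{Largo} = 131.5 − 0.5·77 = 93.
Total extraction: 77 + 93 = 170.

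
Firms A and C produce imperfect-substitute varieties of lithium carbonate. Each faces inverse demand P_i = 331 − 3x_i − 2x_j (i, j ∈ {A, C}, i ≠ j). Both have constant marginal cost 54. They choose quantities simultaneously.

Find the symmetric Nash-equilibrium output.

Firm A's profit: π = x_A(331 − 3x_A − 2x_C) − 54x_A.
∂π/∂x_A = 277 − 6x_A − 2x_C = 0 ⇒ x_A = 277/6 − (1/3)x_C.
Setting x_A = x_C in the reaction function: x_A = 277/6 − (1/3)x_A, so x_A = (277/6) / (4/3) = 34.625.

34.625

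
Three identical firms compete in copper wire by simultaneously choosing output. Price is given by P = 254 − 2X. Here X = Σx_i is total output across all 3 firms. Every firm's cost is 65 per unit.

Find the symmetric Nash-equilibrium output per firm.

A representative firm's profit is π_i = x_i(254 − 2X) − 65x_i, with X = x_i + Σ_{j≠i} x_j.
First-order condition: 189 − 4x_i − 2Σ_{j≠i} x_j = 0.
Imposing symmetry (x_j = x for all j) turns Σ_{j≠i} x_j into 2x, so 189 = 8x and x = 23.625.

23.625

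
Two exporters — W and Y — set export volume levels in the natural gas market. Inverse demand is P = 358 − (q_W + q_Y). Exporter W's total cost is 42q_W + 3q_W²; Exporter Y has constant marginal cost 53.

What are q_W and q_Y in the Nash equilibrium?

Exporter W's profit: π = q_W(358 − (q_W + q_Y)) − 42q_W − 3q_W².
∂π/∂q_W = 316 − 8q_W − q_Y = 0, so q_W = 39.5 − 0.125q_Y.
For Y: ∂π/∂q_Y = 305 − 2q_Y − q_W = 0 ⇒ q_Y = 152.5 − 0.5q_W.
Substituting the second reaction function into the first: q_W = 39.5 − 0.125(152.5 − 0.5q_W), which gives 0.9375q_W = 20.4375 ⇒ q_W = 21.8.
Then q_Y = 152.5 − 0.5·21.8 = 141.6.

21.8, 141.6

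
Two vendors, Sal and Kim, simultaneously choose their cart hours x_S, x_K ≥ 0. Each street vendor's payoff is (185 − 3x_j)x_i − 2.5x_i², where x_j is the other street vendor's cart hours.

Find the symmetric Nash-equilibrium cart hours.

23.125

Sal's payoff is (185 − 3x_K)x_S − 2.5x_S².
∂π/∂x_S = 185 − 3x_K − 5x_S = 0, so x_S = 37 − 0.6x_K.
By symmetry x_K = x_S; substituting into the reaction function, 1.6x_S = 37 and x_S = 23.125.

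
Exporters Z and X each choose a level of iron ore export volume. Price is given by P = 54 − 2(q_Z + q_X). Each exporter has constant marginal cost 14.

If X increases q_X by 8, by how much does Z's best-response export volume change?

-4

Exporter Z's profit: π = q_Z(54 − 2(q_Z + q_X)) − 14q_Z.
∂π/∂q_Z = 40 − 4q_Z − 2q_X = 0, so q_Z = 10 − 0.5q_X.
The reaction-function slope is −0.5, so an 8-unit rise in q_X moves q_Z by −0.5 × 8 = −4. Z's best response falls — the actions are strategic substitutes.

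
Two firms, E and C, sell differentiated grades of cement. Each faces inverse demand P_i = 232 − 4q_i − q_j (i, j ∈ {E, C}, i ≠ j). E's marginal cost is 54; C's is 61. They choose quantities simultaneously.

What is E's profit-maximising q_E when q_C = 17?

20.125

Firm E's profit: π = q_E(232 − 4q_E − q_C) − 54q_E.
∂π/∂q_E = 178 − 8q_E − q_C = 0 ⇒ q_E = 22.25 − 0.125q_C.
At q_C = 17: q_E = 22.25 − 0.125·17 = 20.125.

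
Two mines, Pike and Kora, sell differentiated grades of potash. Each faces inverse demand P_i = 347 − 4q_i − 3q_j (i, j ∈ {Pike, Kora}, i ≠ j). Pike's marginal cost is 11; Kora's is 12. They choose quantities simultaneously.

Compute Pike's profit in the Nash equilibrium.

3745.44

Mine Pike's profit: π = q_{Pike}(347 − 4q_{Pike} − 3q_{Kora}) − 11q_{Pike}.
∂π/∂q_{Pike} = 336 − 8q_{Pike} − 3q_{Kora} = 0 ⇒ q_{Pike} = 42 − 0.375q_{Kora}.
Similarly q_{Kora} = 41.875 − 0.375q_{Pike}.
Substituting the second reaction function into the first: q_{Pike} = 42 − 0.375(41.875 − 0.375q_{Pike}), which gives (55/64)q_{Pike} = 1683/64 ⇒ q_{Pike} = 30.6.
Then q_{Kora} = 41.875 − 0.375·30.6 = 30.4.
P_{Pike} = 347 − 4·30.6 − 3·30.4 = 133.4.
Profit = (133.4 − 11)·30.6 = 3745.44.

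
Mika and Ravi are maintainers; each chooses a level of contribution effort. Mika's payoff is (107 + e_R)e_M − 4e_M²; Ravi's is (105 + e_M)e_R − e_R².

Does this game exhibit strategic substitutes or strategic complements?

Expanding Mika's payoff: 107e_M + e_Re_M − 4e_M².
∂π/∂e_M = 107 + e_R − 8e_M = 0, so e_M = 13.375 + 0.125e_R.
The best-response slope de_M/de_R = 0.125 > 0: the reaction function is upward-sloping, so the choices are strategic complements.

strategic complements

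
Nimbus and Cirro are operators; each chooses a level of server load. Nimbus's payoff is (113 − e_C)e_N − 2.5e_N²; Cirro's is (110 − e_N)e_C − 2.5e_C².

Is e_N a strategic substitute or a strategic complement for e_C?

strategic substitutes

Expanding Nimbus's payoff: 113e_N − e_Ce_N − 2.5e_N².
∂π/∂e_N = 113 − e_C − 5e_N = 0, so e_N = 22.6 − 0.2e_C.
The best-response slope de_N/de_C = −0.2 < 0: the reaction function is downward-sloping, so the choices are strategic substitutes.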